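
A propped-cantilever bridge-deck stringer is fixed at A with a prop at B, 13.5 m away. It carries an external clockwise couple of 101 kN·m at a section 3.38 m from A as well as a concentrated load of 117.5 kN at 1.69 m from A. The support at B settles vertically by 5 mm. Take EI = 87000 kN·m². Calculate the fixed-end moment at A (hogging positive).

M_A = 204.6 kN·m

Release the roller at B. Primary structure: cantilever fixed at A.
Primary-structure tip deflection at B by superposition:
  clockwise couple 101 at a = 3.38: M₀a(2L − a)/(2EI) = 4032/EI
  point load 117.5 at a = 1.69: Pa²(3L − a)/(6EI) = 2171/EI
  δ_0 = 6202/EI
Tip deflection under a unit load at B: L³/(3EI) = 820.1/EI.
With EI = 87000 kN·m²: δ_0 = 0.071292 m and δ_{BB} = 0.009427 m/kN.
Compatibility — the beam at B must follow the support down by 0.005 m: δ_0 − R_B·δ_{BB} = 0.005, so R_B = (0.071292 − 0.005)/0.009427 = 7.032 kN.
Moment equilibrium about A: M_A = Σ(load moments about A) − R_B·L = 299.6 − 7.032×13.5 = 204.6 kN·m.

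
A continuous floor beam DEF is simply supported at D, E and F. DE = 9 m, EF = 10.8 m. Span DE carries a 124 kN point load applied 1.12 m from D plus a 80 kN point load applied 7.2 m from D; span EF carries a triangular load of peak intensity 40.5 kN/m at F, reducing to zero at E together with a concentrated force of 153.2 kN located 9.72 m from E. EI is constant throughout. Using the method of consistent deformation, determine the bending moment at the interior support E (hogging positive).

Insert a hinge at E; M_E is the redundant, and each span becomes simply supported.
Discontinuity in slope at E on the released structure — sum the simple-span end rotations:
  span DE: point load 124 at a = 1.12: Pab(L + a)/(6LEI) = 205.1/EI
  span DE: point load 80 at a = 7.2: Pab(L + a)/(6LEI) = 311/EI
  span EF: triangular load, peak 40.5: 7w₀L³/(360EI) = 992/EI
  span EF: point load 153.2 at a = 9.72: Pab(L + b)/(6LEI) = 294.8/EI
  relative rotation θ_0 = (516.1 + 1287)/EI = 1803/EI
A unit hogging moment at E produces rotation L₁/(3EI) + L₂/(3EI) = 6.6/EI.
Compatibility: M_E·(L₁+L₂)/(3EI) = θ_0, giving M_E = 273.2 kN·m (hogging).

M_E = 273.2 kN·m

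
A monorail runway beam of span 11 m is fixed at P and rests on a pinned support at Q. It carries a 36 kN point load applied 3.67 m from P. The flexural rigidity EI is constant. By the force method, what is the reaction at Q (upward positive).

Choose R_Q as the redundant. The primary structure is the cantilever fixed at P.
Primary-structure tip deflection at Q by superposition:
  point load 36 at a = 3.67: Pa²(3L − a)/(6EI) = 2370/EI
Flexibility coefficient — unit upward force at Q: δ_{QQ} = L³/(3EI) = 443.7/EI.
The prop prevents deflection at Q: R_Q = δ_0/δ_{QQ} = 2370/443.7 = 5.342 kN.

R_Q = 5.342 kN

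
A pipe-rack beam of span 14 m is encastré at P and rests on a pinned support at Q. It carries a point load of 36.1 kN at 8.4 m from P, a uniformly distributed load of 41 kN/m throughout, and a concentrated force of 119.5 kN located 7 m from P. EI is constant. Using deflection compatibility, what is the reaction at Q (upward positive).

R_Q = 268.2 kN

Remove the prop at Q; the released (primary) structure is a cantilever built in at P.
Primary-structure tip deflection at Q by superposition:
  point load 36.1 at a = 8.4: Pa²(3L − a)/(6EI) = 14264/EI
  UDL 41: wL⁴/(8EI) = 196882/EI
  point load 119.5 at a = 7: Pa²(3L − a)/(6EI) = 34157/EI
  δ_0 = 245303/EI
Tip deflection under a unit load at Q: L³/(3EI) = 914.7/EI.
Compatibility at Q: δ_0 − R_Q·δ_{QQ} = 0, so R_Q = 245303/914.7 = 268.2 kN.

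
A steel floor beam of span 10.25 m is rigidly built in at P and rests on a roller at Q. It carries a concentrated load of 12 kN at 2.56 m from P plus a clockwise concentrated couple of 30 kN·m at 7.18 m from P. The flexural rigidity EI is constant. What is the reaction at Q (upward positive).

R_Q = 5.026 kN

Choose R_Q as the redundant. The primary structure is the cantilever fixed at P.
Primary-structure tip deflection at Q by superposition:
  point load 12 at a = 2.56: Pa²(3L − a)/(6EI) = 369.5/EI
  clockwise couple 30 at a = 7.18: M₀a(2L − a)/(2EI) = 1435/EI
  δ_0 = 1804/EI
Flexibility coefficient — unit upward force at Q: δ_{QQ} = L³/(3EI) = 359/EI.
Compatibility at Q: δ_0 − R_Q·δ_{QQ} = 0, so R_Q = 1804/359 = 5.026 kN.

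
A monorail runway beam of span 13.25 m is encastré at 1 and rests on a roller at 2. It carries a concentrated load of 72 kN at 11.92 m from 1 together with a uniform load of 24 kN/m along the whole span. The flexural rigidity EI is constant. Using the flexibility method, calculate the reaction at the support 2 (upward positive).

R_2 = 180.4 kN

Choose R_2 as the redundant. The primary structure is the cantilever fixed at 1.
Deflection at 2 on the released cantilever, summing each load's contribution:
  point load 72 at a = 11.92: Pa²(3L − a)/(6EI) = 47451/EI
  UDL 24: wL⁴/(8EI) = 92467/EI
  δ_0 = 139918/EI
Flexibility coefficient — unit upward force at 2: δ_{22} = L³/(3EI) = 775.4/EI.
Compatibility at 2: δ_0 − R_2·δ_{22} = 0, so R_2 = 139918/775.4 = 180.4 kN.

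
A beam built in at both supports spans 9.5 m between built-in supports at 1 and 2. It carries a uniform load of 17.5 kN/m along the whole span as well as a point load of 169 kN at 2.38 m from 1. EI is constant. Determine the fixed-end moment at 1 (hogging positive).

M_1 = 357.5 kN·m

Take the two fixed-end moments M_1, M_2 as redundants; the released structure is the simple span 12.
Simple-span end rotations at 1 and 2 under the given loads:
  at 1: UDL 17.5: wL³/(24EI) = 625.2/EI
  at 2: UDL 17.5: wL³/(24EI) = 625.2/EI
  at 1: point load 169 at a = 2.38: Pab(L + b)/(6LEI) = 835/EI
  at 2: point load 169 at a = 2.38: Pab(L + a)/(6LEI) = 596.9/EI
  θ_10 = 1460/EI,  θ_20 = 1222/EI
Flexibility coefficients: a unit moment at one end gives L/(3EI) there and L/(6EI) at the far end, so f₁₁ = f₂₂ = 3.167/EI and f₁₂ = f₂₁ = 1.583/EI.
Compatibility — zero rotation at each built-in end:
  3.167 M_1 + 1.583 M_2 = 1460
  1.583 M_1 + 3.167 M_2 = 1222
Solving the pair gives M_1 = 357.5 kN·m and M_2 = 207.1 kN·m (hogging).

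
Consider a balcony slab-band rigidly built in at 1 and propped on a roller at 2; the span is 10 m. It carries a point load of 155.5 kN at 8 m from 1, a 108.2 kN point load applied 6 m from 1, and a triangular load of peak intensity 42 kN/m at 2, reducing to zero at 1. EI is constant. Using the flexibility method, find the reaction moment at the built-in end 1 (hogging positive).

Choose R_2 as the redundant. The primary structure is the cantilever fixed at 1.
Primary-structure tip deflection at 2 by superposition:
  point load 155.5 at a = 8: Pa²(3L − a)/(6EI) = 36491/EI
  point load 108.2 at a = 6: Pa²(3L − a)/(6EI) = 15581/EI
  triangular load, peak 42 at the free end: 11w₀L⁴/(120EI) = 38500/EI
  δ_0 = 90571/EI
Flexibility coefficient — unit upward force at 2: δ_{22} = L³/(3EI) = 333.3/EI.
Compatibility at 2: δ_0 − R_2·δ_{22} = 0, so R_2 = 90571/333.3 = 271.7 kN.
Moment equilibrium about 1: M_1 = Σ(load moments about 1) − R_2·L = 3293 − 271.7×10 = 576.1 kN·m.

M_1 = 576.1 kN·m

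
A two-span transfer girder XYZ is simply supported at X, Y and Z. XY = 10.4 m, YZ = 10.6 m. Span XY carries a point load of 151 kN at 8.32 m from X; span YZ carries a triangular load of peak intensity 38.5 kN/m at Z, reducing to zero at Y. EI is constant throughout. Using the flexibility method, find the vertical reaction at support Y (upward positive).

R_Y = 234.4 kN

Release continuity at Y by inserting a hinge; the redundant is the internal moment M_Y. The primary structure is two simply-supported spans XY and YZ.
End slopes at the hinge Y, treating each span as simply supported:
  span XY: point load 151 at a = 8.32: Pab(L + a)/(6LEI) = 783.9/EI
  span YZ: triangular load, peak 38.5: 7w₀L³/(360EI) = 891.6/EI
  relative rotation θ_0 = (783.9 + 891.6)/EI = 1676/EI
A unit hogging moment at Y produces rotation L₁/(3EI) + L₂/(3EI) = 7/EI.
Slope continuity at Y: θ_0 = M_Y·7/EI, so M_Y = 1676/7 = 239.4 kN·m (hogging).
Span XY, ΣM about X with M_Y applied at Y: R_Y^{XY}·10.4 = 1256 + 239.4, so R_Y^{XY} = 143.8 kN and R_X = 151 − 143.8 = 7.184 kN.
Span YZ, ΣM about Z: R_Y^{YZ}·10.6 = 721 + 239.4, so R_Y^{YZ} = 90.6 kN and R_Z = 204.1 − 90.6 = 113.5 kN.
R_Y = 143.8 + 90.6 = 234.4 kN.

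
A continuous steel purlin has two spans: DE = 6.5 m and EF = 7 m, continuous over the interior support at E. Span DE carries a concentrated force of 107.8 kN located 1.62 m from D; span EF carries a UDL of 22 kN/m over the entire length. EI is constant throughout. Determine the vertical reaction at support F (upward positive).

Insert a hinge at E; M_E is the redundant, and each span becomes simply supported.
Rotations at E on the released spans (each span's end-slope, ×1/EI):
  span DE: point load 107.8 at a = 1.62: Pab(L + a)/(6LEI) = 177.4/EI
  span EF: UDL 22: wL³/(24EI) = 314.4/EI
  relative rotation θ_0 = (177.4 + 314.4)/EI = 491.9/EI
A unit hogging moment at E produces rotation L₁/(3EI) + L₂/(3EI) = 4.5/EI.
Compatibility: M_E·(L₁+L₂)/(3EI) = θ_0, giving M_E = 109.3 kN·m (hogging).
Span EF, ΣM about F: R_E^{EF}·7 = 539 + 109.3, so R_E^{EF} = 92.61 kN and R_F = 154 − 92.61 = 61.39 kN.

R_F = 61.39 kN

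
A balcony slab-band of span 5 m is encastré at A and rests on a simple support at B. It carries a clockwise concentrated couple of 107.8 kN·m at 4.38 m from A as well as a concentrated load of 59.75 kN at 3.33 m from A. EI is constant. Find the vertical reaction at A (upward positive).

Release the roller at B. Primary structure: cantilever fixed at A.
Free-end deflection of the primary structure under the applied loading (downward +):
  clockwise couple 107.8 at a = 4.38: M₀a(2L − a)/(2EI) = 1327/EI
  point load 59.75 at a = 3.33: Pa²(3L − a)/(6EI) = 1289/EI
  δ_0 = 2615/EI
Flexibility coefficient — unit upward force at B: δ_{BB} = L³/(3EI) = 41.67/EI.
The prop prevents deflection at B: R_B = δ_0/δ_{BB} = 2615/41.67 = 62.77 kN.
Vertical equilibrium: R_A = ΣP − R_B = 59.75 − 62.77 = -3.021 kN.

R_A = -3.021 kN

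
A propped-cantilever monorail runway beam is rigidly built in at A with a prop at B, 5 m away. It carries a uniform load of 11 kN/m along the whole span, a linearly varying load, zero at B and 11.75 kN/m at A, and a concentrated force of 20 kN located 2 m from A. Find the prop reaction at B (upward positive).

R_B = 30.66 kN

Remove the prop at B; the released (primary) structure is a cantilever built in at A.
Downward deflection at the released point B due to the loads:
  UDL 11: wL⁴/(8EI) = 859.4/EI
  triangular load, peak 11.75 at the fixed end: w₀L⁴/(30EI) = 244.8/EI
  point load 20 at a = 2: Pa²(3L − a)/(6EI) = 173.3/EI
  δ_0 = 1278/EI
Tip deflection under a unit load at B: L³/(3EI) = 41.67/EI.
The prop prevents deflection at B: R_B = δ_0/δ_{BB} = 1278/41.67 = 30.66 kN.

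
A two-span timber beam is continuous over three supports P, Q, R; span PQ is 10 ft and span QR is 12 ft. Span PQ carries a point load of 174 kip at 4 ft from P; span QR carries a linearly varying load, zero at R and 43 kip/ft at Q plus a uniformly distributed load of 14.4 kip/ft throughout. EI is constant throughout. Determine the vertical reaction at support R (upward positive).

R_R = 130.8 kip

Release continuity at Q by inserting a hinge; the redundant is the internal moment M_Q. The primary structure is two simply-supported spans PQ and QR.
Discontinuity in slope at Q on the released structure — sum the simple-span end rotations:
  span PQ: point load 174 at a = 4: Pab(L + a)/(6LEI) = 974.4/EI
  span QR: triangular load, peak 43: w₀L³/(45EI) = 1651/EI
  span QR: UDL 14.4: wL³/(24EI) = 1037/EI
  relative rotation θ_0 = (974.4 + 2688)/EI = 3662/EI
A unit hogging moment at Q produces rotation L₁/(3EI) + L₂/(3EI) = 7.333/EI.
Compatibility: M_Q·(L₁+L₂)/(3EI) = θ_0, giving M_Q = 499.4 kip·ft (hogging).
Span QR, ΣM about R: R_Q^{QR}·12 = 3101 + 499.4, so R_Q^{QR} = 300 kip and R_R = 430.8 − 300 = 130.8 kip.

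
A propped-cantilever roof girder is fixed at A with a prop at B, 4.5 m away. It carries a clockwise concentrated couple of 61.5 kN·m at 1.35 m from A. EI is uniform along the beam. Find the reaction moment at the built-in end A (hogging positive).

Choose R_B as the redundant. The primary structure is the cantilever fixed at A.
Primary-structure tip deflection at B by superposition:
  clockwise couple 61.5 at a = 1.35: M₀a(2L − a)/(2EI) = 317.6/EI
Tip deflection under a unit load at B: L³/(3EI) = 30.38/EI.
The prop prevents deflection at B: R_B = δ_0/δ_{BB} = 317.6/30.38 = 10.46 kN.
Moment equilibrium about A: M_A = Σ(load moments about A) − R_B·L = 61.5 − 10.46×4.5 = 14.45 kN·m.

M_A = 14.45 kN·m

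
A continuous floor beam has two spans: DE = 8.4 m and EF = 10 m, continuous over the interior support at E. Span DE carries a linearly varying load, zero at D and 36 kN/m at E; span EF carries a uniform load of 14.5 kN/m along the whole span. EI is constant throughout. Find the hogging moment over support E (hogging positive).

M_E = 175.8 kN·m

Insert a hinge at E; M_E is the redundant, and each span becomes simply supported.
End slopes at the hinge E, treating each span as simply supported:
  span DE: triangular load, peak 36: w₀L³/(45EI) = 474.2/EI
  span EF: UDL 14.5: wL³/(24EI) = 604.2/EI
  relative rotation θ_0 = (474.2 + 604.2)/EI = 1078/EI
A unit hogging moment at E produces rotation L₁/(3EI) + L₂/(3EI) = 6.133/EI.
Slope continuity at E: θ_0 = M_E·6.133/EI, so M_E = 1078/6.133 = 175.8 kN·m (hogging).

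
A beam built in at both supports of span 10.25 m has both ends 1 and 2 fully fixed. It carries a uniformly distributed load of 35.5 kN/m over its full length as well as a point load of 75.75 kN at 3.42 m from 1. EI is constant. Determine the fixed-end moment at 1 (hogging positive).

M_1 = 425.8 kN·m

Take the two fixed-end moments M_1, M_2 as redundants; the released structure is the simple span 12.
End rotations of the released simple span under the applied load (×1/EI):
  at 1: UDL 35.5: wL³/(24EI) = 1593/EI
  at 2: UDL 35.5: wL³/(24EI) = 1593/EI
  at 1: point load 75.75 at a = 3.42: Pab(L + b)/(6LEI) = 491.4/EI
  at 2: point load 75.75 at a = 3.42: Pab(L + a)/(6LEI) = 393.3/EI
  θ_10 = 2084/EI,  θ_20 = 1986/EI
Flexibility coefficients: a unit moment at one end gives L/(3EI) there and L/(6EI) at the far end, so f₁₁ = f₂₂ = 3.417/EI and f₁₂ = f₂₁ = 1.708/EI.
Compatibility — zero rotation at each built-in end:
  3.417 M_1 + 1.708 M_2 = 2084
  1.708 M_1 + 3.417 M_2 = 1986
Solving the pair gives M_1 = 425.8 kN·m and M_2 = 368.4 kN·m (hogging).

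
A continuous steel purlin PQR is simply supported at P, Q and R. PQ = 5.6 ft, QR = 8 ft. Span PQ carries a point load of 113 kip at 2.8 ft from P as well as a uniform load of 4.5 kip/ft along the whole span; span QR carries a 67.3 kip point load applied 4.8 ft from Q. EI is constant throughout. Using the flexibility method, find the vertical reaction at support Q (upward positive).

Take M_Q as the redundant. Released structure: two simple spans PQ and QR with a hinge at Q.
End slopes at the hinge Q, treating each span as simply supported:
  span PQ: point load 113 at a = 2.8: Pab(L + a)/(6LEI) = 221.5/EI
  span PQ: UDL 4.5: wL³/(24EI) = 32.93/EI
  span QR: point load 67.3 at a = 4.8: Pab(L + b)/(6LEI) = 241.2/EI
  relative rotation θ_0 = (254.4 + 241.2)/EI = 495.6/EI
A unit hogging moment at Q produces rotation L₁/(3EI) + L₂/(3EI) = 4.533/EI.
Compatibility: M_Q·(L₁+L₂)/(3EI) = θ_0, giving M_Q = 109.3 kip·ft (hogging).
Span PQ, ΣM about P with M_Q applied at Q: R_Q^{PQ}·5.6 = 387 + 109.3, so R_Q^{PQ} = 88.62 kip and R_P = 138.2 − 88.62 = 49.58 kip.
Span QR, ΣM about R: R_Q^{QR}·8 = 215.4 + 109.3, so R_Q^{QR} = 40.59 kip and R_R = 67.3 − 40.59 = 26.71 kip.
R_Q = 88.62 + 40.59 = 129.2 kip.

R_Q = 129.2 kip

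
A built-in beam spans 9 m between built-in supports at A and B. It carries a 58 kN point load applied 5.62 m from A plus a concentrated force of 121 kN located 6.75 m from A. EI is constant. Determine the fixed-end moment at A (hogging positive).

M_A = 97.02 kN·m

Release both end moments; the primary structure is a simply-supported span AB with redundants M_A and M_B.
On the primary (simply-supported) span, the end slopes from the loading are:
  at A: point load 58 at a = 5.62: Pab(L + b)/(6LEI) = 252.6/EI
  at B: point load 58 at a = 5.62: Pab(L + a)/(6LEI) = 298.3/EI
  at A: point load 121 at a = 6.75: Pab(L + b)/(6LEI) = 382.9/EI
  at B: point load 121 at a = 6.75: Pab(L + a)/(6LEI) = 536/EI
  θ_A0 = 635.4/EI,  θ_B0 = 834.3/EI
Flexibility coefficients: a unit moment at one end gives L/(3EI) there and L/(6EI) at the far end, so f₁₁ = f₂₂ = 3/EI and f₁₂ = f₂₁ = 1.5/EI.
Compatibility — zero rotation at each built-in end:
  3 M_A + 1.5 M_B = 635.4
  1.5 M_A + 3 M_B = 834.3
Solving the pair gives M_A = 97.02 kN·m and M_B = 229.6 kN·m (hogging).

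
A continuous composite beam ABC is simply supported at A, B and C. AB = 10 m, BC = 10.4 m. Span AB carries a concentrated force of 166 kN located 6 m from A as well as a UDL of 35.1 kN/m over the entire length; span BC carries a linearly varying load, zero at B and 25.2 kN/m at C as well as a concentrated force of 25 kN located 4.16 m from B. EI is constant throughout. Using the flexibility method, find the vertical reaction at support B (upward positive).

Take M_B as the redundant. Released structure: two simple spans AB and BC with a hinge at B.
Discontinuity in slope at B on the released structure — sum the simple-span end rotations:
  span AB: point load 166 at a = 6: Pab(L + a)/(6LEI) = 1062/EI
  span AB: UDL 35.1: wL³/(24EI) = 1462/EI
  span BC: triangular load, peak 25.2: 7w₀L³/(360EI) = 551.2/EI
  span BC: point load 25 at a = 4.16: Pab(L + b)/(6LEI) = 173.1/EI
  relative rotation θ_0 = (2525 + 724.2)/EI = 3249/EI
A unit hogging moment at B produces rotation L₁/(3EI) + L₂/(3EI) = 6.8/EI.
Slope continuity at B: θ_0 = M_B·6.8/EI, so M_B = 3249/6.8 = 477.8 kN·m (hogging).
Span AB, ΣM about A with M_B applied at B: R_B^{AB}·10 = 2751 + 477.8, so R_B^{AB} = 322.9 kN and R_A = 517 − 322.9 = 194.1 kN.
Span BC, ΣM about C: R_B^{BC}·10.4 = 610.3 + 477.8, so R_B^{BC} = 104.6 kN and R_C = 156 − 104.6 = 51.42 kN.
R_B = 322.9 + 104.6 = 427.5 kN.

R_B = 427.5 kN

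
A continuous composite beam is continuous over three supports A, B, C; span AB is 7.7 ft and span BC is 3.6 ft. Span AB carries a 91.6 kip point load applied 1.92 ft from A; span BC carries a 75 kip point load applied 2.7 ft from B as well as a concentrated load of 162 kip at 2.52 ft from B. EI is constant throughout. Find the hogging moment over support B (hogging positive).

Insert a hinge at B; M_B is the redundant, and each span becomes simply supported.
End slopes at the hinge B, treating each span as simply supported:
  span AB: point load 91.6 at a = 1.92: Pab(L + a)/(6LEI) = 211.7/EI
  span BC: point load 75 at a = 2.7: Pab(L + b)/(6LEI) = 37.97/EI
  span BC: point load 162 at a = 2.52: Pab(L + b)/(6LEI) = 95.53/EI
  relative rotation θ_0 = (211.7 + 133.5)/EI = 345.2/EI
A unit hogging moment at B produces rotation L₁/(3EI) + L₂/(3EI) = 3.767/EI.
Compatibility: M_B·(L₁+L₂)/(3EI) = θ_0, giving M_B = 91.64 kip·ft (hogging).

M_B = 91.64 kip·ft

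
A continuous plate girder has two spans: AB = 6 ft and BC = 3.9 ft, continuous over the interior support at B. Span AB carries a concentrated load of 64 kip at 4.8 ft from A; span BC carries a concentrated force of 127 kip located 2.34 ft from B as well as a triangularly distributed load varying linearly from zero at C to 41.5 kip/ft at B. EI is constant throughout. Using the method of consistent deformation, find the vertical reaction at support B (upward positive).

Insert a hinge at B; M_B is the redundant, and each span becomes simply supported.
Discontinuity in slope at B on the released structure — sum the simple-span end rotations:
  span AB: point load 64 at a = 4.8: Pab(L + a)/(6LEI) = 110.6/EI
  span BC: point load 127 at a = 2.34: Pab(L + b)/(6LEI) = 108.2/EI
  span BC: triangular load, peak 41.5: w₀L³/(45EI) = 54.71/EI
  relative rotation θ_0 = (110.6 + 162.9)/EI = 273.5/EI
A unit hogging moment at B produces rotation L₁/(3EI) + L₂/(3EI) = 3.3/EI.
Slope continuity at B: θ_0 = M_B·3.3/EI, so M_B = 273.5/3.3 = 82.87 kip·ft (hogging).
Span AB, ΣM about A with M_B applied at B: R_B^{AB}·6 = 307.2 + 82.87, so R_B^{AB} = 65.01 kip and R_A = 64 − 65.01 = -1.012 kip.
Span BC, ΣM about C: R_B^{BC}·3.9 = 408.5 + 82.87, so R_B^{BC} = 126 kip and R_C = 207.9 − 126 = 81.93 kip.
R_B = 65.01 + 126 = 191 kip.

R_B = 191 kip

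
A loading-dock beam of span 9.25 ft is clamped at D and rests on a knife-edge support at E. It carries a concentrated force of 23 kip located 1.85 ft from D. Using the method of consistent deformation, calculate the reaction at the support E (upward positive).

Remove the prop at E; the released (primary) structure is a cantilever built in at D.
Downward deflection at the released point E due to the loads:
  point load 23 at a = 1.85: Pa²(3L − a)/(6EI) = 339.8/EI
Tip deflection under a unit load at E: L³/(3EI) = 263.8/EI.
The prop prevents deflection at E: R_E = δ_0/δ_{EE} = 339.8/263.8 = 1.288 kip.

R_E = 1.288 kip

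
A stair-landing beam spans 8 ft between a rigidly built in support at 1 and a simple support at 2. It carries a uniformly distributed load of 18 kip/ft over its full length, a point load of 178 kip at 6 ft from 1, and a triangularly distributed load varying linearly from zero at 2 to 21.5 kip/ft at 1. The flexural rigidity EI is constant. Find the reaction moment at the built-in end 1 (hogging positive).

M_1 = 402.6 kip·ft

Choose R_2 as the redundant. The primary structure is the cantilever fixed at 1.
Deflection at 2 on the released cantilever, summing each load's contribution:
  UDL 18: wL⁴/(8EI) = 9216/EI
  point load 178 at a = 6: Pa²(3L − a)/(6EI) = 19224/EI
  triangular load, peak 21.5 at the fixed end: w₀L⁴/(30EI) = 2935/EI
  δ_0 = 31375/EI
Tip deflection under a unit load at 2: L³/(3EI) = 170.7/EI.
The prop prevents deflection at 2: R_2 = δ_0/δ_{22} = 31375/170.7 = 183.8 kip.
Moment equilibrium about 1: M_1 = Σ(load moments about 1) − R_2·L = 1873 − 183.8×8 = 402.6 kip·ft.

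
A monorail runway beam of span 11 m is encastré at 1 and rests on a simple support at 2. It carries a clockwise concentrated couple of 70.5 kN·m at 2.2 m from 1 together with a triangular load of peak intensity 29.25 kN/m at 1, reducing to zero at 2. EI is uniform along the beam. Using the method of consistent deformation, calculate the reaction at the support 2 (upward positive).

Remove the prop at 2; the released (primary) structure is a cantilever built in at 1.
Deflection at 2 on the released cantilever, summing each load's contribution:
  clockwise couple 70.5 at a = 2.2: M₀a(2L − a)/(2EI) = 1535/EI
  triangular load, peak 29.25 at the fixed end: w₀L⁴/(30EI) = 14275/EI
  δ_0 = 15810/EI
Tip deflection under a unit load at 2: L³/(3EI) = 443.7/EI.
Compatibility at 2: δ_0 − R_2·δ_{22} = 0, so R_2 = 15810/443.7 = 35.64 kN.

R_2 = 35.64 kN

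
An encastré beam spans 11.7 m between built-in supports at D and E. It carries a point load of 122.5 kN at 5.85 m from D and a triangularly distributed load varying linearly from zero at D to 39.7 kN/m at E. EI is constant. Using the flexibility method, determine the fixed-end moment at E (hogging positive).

M_E = 450.9 kN·m

Release both end moments; the primary structure is a simply-supported span DE with redundants M_D and M_E.
Simple-span end rotations at D and E under the given loads:
  at D: point load 122.5 at a = 5.85: Pab(L + b)/(6LEI) = 1048/EI
  at E: point load 122.5 at a = 5.85: Pab(L + a)/(6LEI) = 1048/EI
  at D: triangular load, peak 39.7: 7w₀L³/(360EI) = 1236/EI
  at E: triangular load, peak 39.7: w₀L³/(45EI) = 1413/EI
  θ_D0 = 2284/EI,  θ_E0 = 2461/EI
Flexibility coefficients: a unit moment at one end gives L/(3EI) there and L/(6EI) at the far end, so f₁₁ = f₂₂ = 3.9/EI and f₁₂ = f₂₁ = 1.95/EI.
Compatibility — zero rotation at each built-in end:
  3.9 M_D + 1.95 M_E = 2284
  1.95 M_D + 3.9 M_E = 2461
Solving the pair gives M_D = 360.3 kN·m and M_E = 450.9 kN·m (hogging).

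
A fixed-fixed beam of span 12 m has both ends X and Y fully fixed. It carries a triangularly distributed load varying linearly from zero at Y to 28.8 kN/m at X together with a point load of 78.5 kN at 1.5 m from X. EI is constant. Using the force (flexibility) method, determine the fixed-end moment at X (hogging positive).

Release both end moments; the primary structure is a simply-supported span XY with redundants M_X and M_Y.
Simple-span end rotations at X and Y under the given loads:
  at X: triangular load, peak 28.8: w₀L³/(45EI) = 1106/EI
  at Y: triangular load, peak 28.8: 7w₀L³/(360EI) = 967.7/EI
  at X: point load 78.5 at a = 1.5: Pab(L + b)/(6LEI) = 386.4/EI
  at Y: point load 78.5 at a = 1.5: Pab(L + a)/(6LEI) = 231.8/EI
  θ_X0 = 1492/EI,  θ_Y0 = 1200/EI
Flexibility coefficients: a unit moment at one end gives L/(3EI) there and L/(6EI) at the far end, so f₁₁ = f₂₂ = 4/EI and f₁₂ = f₂₁ = 2/EI.
Compatibility — zero rotation at each built-in end:
  4 M_X + 2 M_Y = 1492
  2 M_X + 4 M_Y = 1200
Solving the pair gives M_X = 297.5 kN·m and M_Y = 151.1 kN·m (hogging).

M_X = 297.5 kN·m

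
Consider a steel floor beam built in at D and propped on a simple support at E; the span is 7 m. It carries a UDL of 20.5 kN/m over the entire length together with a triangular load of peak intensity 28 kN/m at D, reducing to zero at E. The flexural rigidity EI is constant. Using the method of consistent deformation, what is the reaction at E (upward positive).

Choose R_E as the redundant. The primary structure is the cantilever fixed at D.
Primary-structure tip deflection at E by superposition:
  UDL 20.5: wL⁴/(8EI) = 6153/EI
  triangular load, peak 28 at the fixed end: w₀L⁴/(30EI) = 2241/EI
  δ_0 = 8393/EI
Tip deflection under a unit load at E: L³/(3EI) = 114.3/EI.
Compatibility at E: δ_0 − R_E·δ_{EE} = 0, so R_E = 8393/114.3 = 73.41 kN.

R_E = 73.41 kN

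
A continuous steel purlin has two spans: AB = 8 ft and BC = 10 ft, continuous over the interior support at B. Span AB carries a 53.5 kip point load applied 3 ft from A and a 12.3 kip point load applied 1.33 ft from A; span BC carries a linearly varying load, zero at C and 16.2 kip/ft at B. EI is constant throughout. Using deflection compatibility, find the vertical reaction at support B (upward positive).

R_B = 97.3 kip

Insert a hinge at B; M_B is the redundant, and each span becomes simply supported.
Rotations at B on the released spans (each span's end-slope, ×1/EI):
  span AB: point load 53.5 at a = 3: Pab(L + a)/(6LEI) = 183.9/EI
  span AB: point load 12.3 at a = 1.33: Pab(L + a)/(6LEI) = 21.21/EI
  span BC: triangular load, peak 16.2: w₀L³/(45EI) = 360/EI
  relative rotation θ_0 = (205.1 + 360)/EI = 565.1/EI
A unit hogging moment at B produces rotation L₁/(3EI) + L₂/(3EI) = 6/EI.
Slope continuity at B: θ_0 = M_B·6/EI, so M_B = 565.1/6 = 94.19 kip·ft (hogging).
Span AB, ΣM about A with M_B applied at B: R_B^{AB}·8 = 176.9 + 94.19, so R_B^{AB} = 33.88 kip and R_A = 65.8 − 33.88 = 31.92 kip.
Span BC, ΣM about C: R_B^{BC}·10 = 540 + 94.19, so R_B^{BC} = 63.42 kip and R_C = 81 − 63.42 = 17.58 kip.
R_B = 33.88 + 63.42 = 97.3 kip.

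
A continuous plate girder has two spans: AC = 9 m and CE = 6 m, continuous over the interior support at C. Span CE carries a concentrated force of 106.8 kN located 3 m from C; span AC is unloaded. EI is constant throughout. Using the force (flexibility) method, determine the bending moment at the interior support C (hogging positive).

Take M_C as the redundant. Released structure: two simple spans AC and CE with a hinge at C.
Discontinuity in slope at C on the released structure — sum the simple-span end rotations:
  span CE: point load 106.8 at a = 3: Pab(L + b)/(6LEI) = 240.3/EI
  relative rotation θ_0 = (0 + 240.3)/EI = 240.3/EI
A unit hogging moment at C produces rotation L₁/(3EI) + L₂/(3EI) = 5/EI.
Compatibility: M_C·(L₁+L₂)/(3EI) = θ_0, giving M_C = 48.06 kN·m (hogging).

M_C = 48.06 kN·m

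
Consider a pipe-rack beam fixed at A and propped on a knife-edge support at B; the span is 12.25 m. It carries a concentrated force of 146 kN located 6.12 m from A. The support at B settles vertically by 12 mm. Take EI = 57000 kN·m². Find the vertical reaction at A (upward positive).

Release the roller at B. Primary structure: cantilever fixed at A.
Deflection at B on the released cantilever, summing each load's contribution:
  point load 146 at a = 6.12: Pa²(3L − a)/(6EI) = 27916/EI
Flexibility coefficient — unit upward force at B: δ_{BB} = L³/(3EI) = 612.8/EI.
With EI = 57000 kN·m²: δ_0 = 0.48975 m and δ_{BB} = 0.01075 m/kN.
Compatibility — the beam at B must follow the support down by 0.012 m: δ_0 − R_B·δ_{BB} = 0.012, so R_B = (0.48975 − 0.012)/0.01075 = 44.44 kN.
Vertical equilibrium: R_A = ΣP − R_B = 146 − 44.44 = 101.6 kN.

R_A = 101.6 kN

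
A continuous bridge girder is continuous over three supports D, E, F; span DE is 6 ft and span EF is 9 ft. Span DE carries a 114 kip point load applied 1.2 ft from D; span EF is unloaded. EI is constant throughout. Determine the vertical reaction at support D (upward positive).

R_D = 86.82 kip

Take M_E as the redundant. Released structure: two simple spans DE and EF with a hinge at E.
End slopes at the hinge E, treating each span as simply supported:
  span DE: point load 114 at a = 1.2: Pab(L + a)/(6LEI) = 131.3/EI
  relative rotation θ_0 = (131.3 + 0)/EI = 131.3/EI
A unit hogging moment at E produces rotation L₁/(3EI) + L₂/(3EI) = 5/EI.
Slope continuity at E: θ_0 = M_E·5/EI, so M_E = 131.3/5 = 26.27 kip·ft (hogging).
Span DE, ΣM about D with M_E applied at E: R_E^{DE}·6 = 136.8 + 26.27, so R_E^{DE} = 27.18 kip and R_D = 114 − 27.18 = 86.82 kip.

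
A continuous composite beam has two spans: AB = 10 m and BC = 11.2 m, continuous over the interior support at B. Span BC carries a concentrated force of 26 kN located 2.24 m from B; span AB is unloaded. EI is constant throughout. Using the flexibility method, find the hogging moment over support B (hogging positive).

M_B = 22.15 kN·m

Insert a hinge at B; M_B is the redundant, and each span becomes simply supported.
Rotations at B on the released spans (each span's end-slope, ×1/EI):
  span BC: point load 26 at a = 2.24: Pab(L + b)/(6LEI) = 156.5/EI
  relative rotation θ_0 = (0 + 156.5)/EI = 156.5/EI
A unit hogging moment at B produces rotation L₁/(3EI) + L₂/(3EI) = 7.067/EI.
Compatibility: M_B·(L₁+L₂)/(3EI) = θ_0, giving M_B = 22.15 kN·m (hogging).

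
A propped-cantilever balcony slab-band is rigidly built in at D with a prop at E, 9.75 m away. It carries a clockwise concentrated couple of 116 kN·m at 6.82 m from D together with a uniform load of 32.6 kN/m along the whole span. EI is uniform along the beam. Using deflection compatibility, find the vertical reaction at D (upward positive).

Release the roller at E. Primary structure: cantilever fixed at D.
Free-end deflection of the primary structure under the applied loading (downward +):
  clockwise couple 116 at a = 6.82: M₀a(2L − a)/(2EI) = 5016/EI
  UDL 32.6: wL⁴/(8EI) = 36825/EI
  δ_0 = 41841/EI
Tip deflection under a unit load at E: L³/(3EI) = 309/EI.
Compatibility at E: δ_0 − R_E·δ_{EE} = 0, so R_E = 41841/309 = 135.4 kN.
Vertical equilibrium: R_D = ΣP − R_E = 317.9 − 135.4 = 182.4 kN.

R_D = 182.4 kN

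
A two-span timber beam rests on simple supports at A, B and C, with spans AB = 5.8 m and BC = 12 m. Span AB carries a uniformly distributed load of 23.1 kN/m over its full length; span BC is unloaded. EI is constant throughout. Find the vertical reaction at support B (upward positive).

R_B = 75.08 kN

Release continuity at B by inserting a hinge; the redundant is the internal moment M_B. The primary structure is two simply-supported spans AB and BC.
Rotations at B on the released spans (each span's end-slope, ×1/EI):
  span AB: UDL 23.1: wL³/(24EI) = 187.8/EI
  relative rotation θ_0 = (187.8 + 0)/EI = 187.8/EI
A unit hogging moment at B produces rotation L₁/(3EI) + L₂/(3EI) = 5.933/EI.
Slope continuity at B: θ_0 = M_B·5.933/EI, so M_B = 187.8/5.933 = 31.65 kN·m (hogging).
Span AB, ΣM about A with M_B applied at B: R_B^{AB}·5.8 = 388.5 + 31.65, so R_B^{AB} = 72.45 kN and R_A = 134 − 72.45 = 61.53 kN.
Span BC, ΣM about C: R_B^{BC}·12 = 0 + 31.65, so R_B^{BC} = 2.638 kN and R_C = 0 − 2.638 = -2.638 kN.
R_B = 72.45 + 2.638 = 75.08 kN.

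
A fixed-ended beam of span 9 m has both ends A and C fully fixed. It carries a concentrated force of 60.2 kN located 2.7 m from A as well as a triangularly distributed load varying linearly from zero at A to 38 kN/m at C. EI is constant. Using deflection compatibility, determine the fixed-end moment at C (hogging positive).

Release both end moments; the primary structure is a simply-supported span AC with redundants M_A and M_C.
Simple-span end rotations at A and C under the given loads:
  at A: point load 60.2 at a = 2.7: Pab(L + b)/(6LEI) = 290.1/EI
  at C: point load 60.2 at a = 2.7: Pab(L + a)/(6LEI) = 221.9/EI
  at A: triangular load, peak 38: 7w₀L³/(360EI) = 538.6/EI
  at C: triangular load, peak 38: w₀L³/(45EI) = 615.6/EI
  θ_A0 = 828.8/EI,  θ_C0 = 837.5/EI
Flexibility coefficients: a unit moment at one end gives L/(3EI) there and L/(6EI) at the far end, so f₁₁ = f₂₂ = 3/EI and f₁₂ = f₂₁ = 1.5/EI.
Compatibility — zero rotation at each built-in end:
  3 M_A + 1.5 M_C = 828.8
  1.5 M_A + 3 M_C = 837.5
Solving the pair gives M_A = 182.2 kN·m and M_C = 188 kN·m (hogging).

M_C = 188 kN·m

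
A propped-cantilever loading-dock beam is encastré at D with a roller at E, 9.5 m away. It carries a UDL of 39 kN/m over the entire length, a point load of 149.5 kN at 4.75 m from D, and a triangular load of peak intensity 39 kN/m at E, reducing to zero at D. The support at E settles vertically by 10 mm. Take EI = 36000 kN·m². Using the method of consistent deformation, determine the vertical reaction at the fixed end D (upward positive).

Choose R_E as the redundant. The primary structure is the cantilever fixed at D.
Free-end deflection of the primary structure under the applied loading (downward +):
  UDL 39: wL⁴/(8EI) = 39707/EI
  point load 149.5 at a = 4.75: Pa²(3L − a)/(6EI) = 13352/EI
  triangular load, peak 39 at the free end: 11w₀L⁴/(120EI) = 29119/EI
  δ_0 = 82178/EI
Tip deflection under a unit load at E: L³/(3EI) = 285.8/EI.
With EI = 36000 kN·m²: δ_0 = 2.2827 m and δ_{EE} = 0.007939 m/kN.
Compatibility — the beam at E must follow the support down by 0.01 m: δ_0 − R_E·δ_{EE} = 0.01, so R_E = (2.2827 − 0.01)/0.007939 = 286.3 kN.
Vertical equilibrium: R_D = ΣP − R_E = 705.2 − 286.3 = 419 kN.

R_D = 419 kN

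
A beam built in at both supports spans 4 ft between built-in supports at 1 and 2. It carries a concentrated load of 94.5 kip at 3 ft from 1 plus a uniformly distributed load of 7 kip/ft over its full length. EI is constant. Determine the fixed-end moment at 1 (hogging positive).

M_1 = 27.05 kip·ft

Take the two fixed-end moments M_1, M_2 as redundants; the released structure is the simple span 12.
Simple-span end rotations at 1 and 2 under the given loads:
  at 1: point load 94.5 at a = 3: Pab(L + b)/(6LEI) = 59.06/EI
  at 2: point load 94.5 at a = 3: Pab(L + a)/(6LEI) = 82.69/EI
  at 1: UDL 7: wL³/(24EI) = 18.67/EI
  at 2: UDL 7: wL³/(24EI) = 18.67/EI
  θ_10 = 77.73/EI,  θ_20 = 101.4/EI
Flexibility coefficients: a unit moment at one end gives L/(3EI) there and L/(6EI) at the far end, so f₁₁ = f₂₂ = 1.333/EI and f₁₂ = f₂₁ = 0.6667/EI.
Compatibility — zero rotation at each built-in end:
  1.333 M_1 + 0.6667 M_2 = 77.73
  0.6667 M_1 + 1.333 M_2 = 101.4
Solving the pair gives M_1 = 27.05 kip·ft and M_2 = 62.49 kip·ft (hogging).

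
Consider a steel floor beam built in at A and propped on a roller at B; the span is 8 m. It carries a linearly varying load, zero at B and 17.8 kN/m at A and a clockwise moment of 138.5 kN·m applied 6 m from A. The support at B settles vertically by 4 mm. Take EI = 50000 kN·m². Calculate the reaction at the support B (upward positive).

Take the reaction at B as the redundant and release it; the primary structure is a cantilever fixed at A.
Free-end deflection of the primary structure under the applied loading (downward +):
  triangular load, peak 17.8 at the fixed end: w₀L⁴/(30EI) = 2430/EI
  clockwise couple 138.5 at a = 6: M₀a(2L − a)/(2EI) = 4155/EI
  δ_0 = 6585/EI
Tip deflection under a unit load at B: L³/(3EI) = 170.7/EI.
With EI = 50000 kN·m²: δ_0 = 0.13171 m and δ_{BB} = 0.003413 m/kN.
Compatibility — the beam at B must follow the support down by 0.004 m: δ_0 − R_B·δ_{BB} = 0.004, so R_B = (0.13171 − 0.004)/0.003413 = 37.41 kN.

R_B = 37.41 kN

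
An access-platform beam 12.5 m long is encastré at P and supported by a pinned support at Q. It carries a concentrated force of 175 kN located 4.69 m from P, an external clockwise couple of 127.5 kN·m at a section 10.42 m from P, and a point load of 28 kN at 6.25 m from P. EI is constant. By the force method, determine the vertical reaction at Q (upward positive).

Choose R_Q as the redundant. The primary structure is the cantilever fixed at P.
Free-end deflection of the primary structure under the applied loading (downward +):
  point load 175 at a = 4.69: Pa²(3L − a)/(6EI) = 21049/EI
  clockwise couple 127.5 at a = 10.42: M₀a(2L − a)/(2EI) = 9685/EI
  point load 28 at a = 6.25: Pa²(3L − a)/(6EI) = 5697/EI
  δ_0 = 36431/EI
Tip deflection under a unit load at Q: L³/(3EI) = 651/EI.
The prop prevents deflection at Q: R_Q = δ_0/δ_{QQ} = 36431/651 = 55.96 kN.

R_Q = 55.96 kN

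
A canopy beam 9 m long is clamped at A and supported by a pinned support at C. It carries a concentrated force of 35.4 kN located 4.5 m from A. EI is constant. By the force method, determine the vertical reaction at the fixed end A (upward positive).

Remove the prop at C; the released (primary) structure is a cantilever built in at A.
Primary-structure tip deflection at C by superposition:
  point load 35.4 at a = 4.5: Pa²(3L − a)/(6EI) = 2688/EI
Flexibility coefficient — unit upward force at C: δ_{CC} = L³/(3EI) = 243/EI.
The prop prevents deflection at C: R_C = δ_0/δ_{CC} = 2688/243 = 11.06 kN.
Vertical equilibrium: R_A = ΣP − R_C = 35.4 − 11.06 = 24.34 kN.

R_A = 24.34 kN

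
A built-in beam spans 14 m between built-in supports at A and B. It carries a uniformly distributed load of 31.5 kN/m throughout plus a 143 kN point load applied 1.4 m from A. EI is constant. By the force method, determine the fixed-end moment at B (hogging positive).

Take the two fixed-end moments M_A, M_B as redundants; the released structure is the simple span AB.
Simple-span end rotations at A and B under the given loads:
  at A: UDL 31.5: wL³/(24EI) = 3602/EI
  at B: UDL 31.5: wL³/(24EI) = 3602/EI
  at A: point load 143 at a = 1.4: Pab(L + b)/(6LEI) = 798.8/EI
  at B: point load 143 at a = 1.4: Pab(L + a)/(6LEI) = 462.5/EI
  θ_A0 = 4400/EI,  θ_B0 = 4064/EI
Flexibility coefficients: a unit moment at one end gives L/(3EI) there and L/(6EI) at the far end, so f₁₁ = f₂₂ = 4.667/EI and f₁₂ = f₂₁ = 2.333/EI.
Compatibility — zero rotation at each built-in end:
  4.667 M_A + 2.333 M_B = 4400
  2.333 M_A + 4.667 M_B = 4064
Solving the pair gives M_A = 676.7 kN·m and M_B = 532.5 kN·m (hogging).

M_B = 532.5 kN·m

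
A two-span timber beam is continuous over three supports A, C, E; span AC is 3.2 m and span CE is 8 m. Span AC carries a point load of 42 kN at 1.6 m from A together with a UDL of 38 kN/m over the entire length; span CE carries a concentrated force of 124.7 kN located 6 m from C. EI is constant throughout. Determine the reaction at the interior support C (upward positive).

R_C = 158.7 kN

Insert a hinge at C; M_C is the redundant, and each span becomes simply supported.
End slopes at the hinge C, treating each span as simply supported:
  span AC: point load 42 at a = 1.6: Pab(L + a)/(6LEI) = 26.88/EI
  span AC: UDL 38: wL³/(24EI) = 51.88/EI
  span CE: point load 124.7 at a = 6: Pab(L + b)/(6LEI) = 311.8/EI
  relative rotation θ_0 = (78.76 + 311.8)/EI = 390.5/EI
A unit hogging moment at C produces rotation L₁/(3EI) + L₂/(3EI) = 3.733/EI.
Slope continuity at C: θ_0 = M_C·3.733/EI, so M_C = 390.5/3.733 = 104.6 kN·m (hogging).
Span AC, ΣM about A with M_C applied at C: R_C^{AC}·3.2 = 261.8 + 104.6, so R_C^{AC} = 114.5 kN and R_A = 163.6 − 114.5 = 49.11 kN.
Span CE, ΣM about E: R_C^{CE}·8 = 249.4 + 104.6, so R_C^{CE} = 44.25 kN and R_E = 124.7 − 44.25 = 80.45 kN.
R_C = 114.5 + 44.25 = 158.7 kN.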